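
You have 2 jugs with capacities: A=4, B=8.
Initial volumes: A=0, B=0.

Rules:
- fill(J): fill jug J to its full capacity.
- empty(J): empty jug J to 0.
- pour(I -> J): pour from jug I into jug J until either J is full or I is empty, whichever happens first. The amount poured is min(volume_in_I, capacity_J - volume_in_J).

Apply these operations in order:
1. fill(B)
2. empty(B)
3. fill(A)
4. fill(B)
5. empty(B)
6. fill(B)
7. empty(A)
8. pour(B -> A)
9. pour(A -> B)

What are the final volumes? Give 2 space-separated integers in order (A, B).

Step 1: fill(B) -> (A=0 B=8)
Step 2: empty(B) -> (A=0 B=0)
Step 3: fill(A) -> (A=4 B=0)
Step 4: fill(B) -> (A=4 B=8)
Step 5: empty(B) -> (A=4 B=0)
Step 6: fill(B) -> (A=4 B=8)
Step 7: empty(A) -> (A=0 B=8)
Step 8: pour(B -> A) -> (A=4 B=4)
Step 9: pour(A -> B) -> (A=0 B=8)

Answer: 0 8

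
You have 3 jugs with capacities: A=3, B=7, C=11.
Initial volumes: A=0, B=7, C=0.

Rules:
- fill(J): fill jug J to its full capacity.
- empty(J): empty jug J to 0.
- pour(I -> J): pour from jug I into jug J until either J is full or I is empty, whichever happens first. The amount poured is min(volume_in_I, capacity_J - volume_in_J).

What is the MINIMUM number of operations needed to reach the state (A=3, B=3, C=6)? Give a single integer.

BFS from (A=0, B=7, C=0). One shortest path:
  1. fill(A) -> (A=3 B=7 C=0)
  2. empty(B) -> (A=3 B=0 C=0)
  3. pour(A -> B) -> (A=0 B=3 C=0)
  4. fill(A) -> (A=3 B=3 C=0)
  5. pour(A -> C) -> (A=0 B=3 C=3)
  6. fill(A) -> (A=3 B=3 C=3)
  7. pour(A -> C) -> (A=0 B=3 C=6)
  8. fill(A) -> (A=3 B=3 C=6)
Reached target in 8 moves.

Answer: 8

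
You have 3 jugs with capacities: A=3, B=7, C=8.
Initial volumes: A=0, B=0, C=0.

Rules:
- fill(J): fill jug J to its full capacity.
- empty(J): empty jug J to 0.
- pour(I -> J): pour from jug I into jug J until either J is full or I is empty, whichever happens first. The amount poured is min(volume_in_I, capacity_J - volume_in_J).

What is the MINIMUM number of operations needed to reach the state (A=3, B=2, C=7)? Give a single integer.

Answer: 8

Derivation:
BFS from (A=0, B=0, C=0). One shortest path:
  1. fill(C) -> (A=0 B=0 C=8)
  2. pour(C -> B) -> (A=0 B=7 C=1)
  3. pour(C -> A) -> (A=1 B=7 C=0)
  4. pour(B -> C) -> (A=1 B=0 C=7)
  5. fill(B) -> (A=1 B=7 C=7)
  6. pour(B -> A) -> (A=3 B=5 C=7)
  7. empty(A) -> (A=0 B=5 C=7)
  8. pour(B -> A) -> (A=3 B=2 C=7)
Reached target in 8 moves.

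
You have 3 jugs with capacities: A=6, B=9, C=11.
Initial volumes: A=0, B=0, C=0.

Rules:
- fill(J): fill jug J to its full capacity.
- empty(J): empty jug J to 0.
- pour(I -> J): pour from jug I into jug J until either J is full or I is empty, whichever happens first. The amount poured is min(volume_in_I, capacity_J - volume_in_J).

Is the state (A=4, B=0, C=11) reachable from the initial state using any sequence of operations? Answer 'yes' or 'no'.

Answer: yes

Derivation:
BFS from (A=0, B=0, C=0):
  1. fill(A) -> (A=6 B=0 C=0)
  2. fill(B) -> (A=6 B=9 C=0)
  3. pour(B -> C) -> (A=6 B=0 C=9)
  4. pour(A -> C) -> (A=4 B=0 C=11)
Target reached → yes.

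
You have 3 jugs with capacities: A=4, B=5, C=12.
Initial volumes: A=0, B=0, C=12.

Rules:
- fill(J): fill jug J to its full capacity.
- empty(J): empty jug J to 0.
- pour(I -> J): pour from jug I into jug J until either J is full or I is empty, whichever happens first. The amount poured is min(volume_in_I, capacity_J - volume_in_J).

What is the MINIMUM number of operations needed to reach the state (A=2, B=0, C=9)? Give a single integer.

Answer: 8

Derivation:
BFS from (A=0, B=0, C=12). One shortest path:
  1. pour(C -> A) -> (A=4 B=0 C=8)
  2. pour(C -> B) -> (A=4 B=5 C=3)
  3. empty(B) -> (A=4 B=0 C=3)
  4. pour(C -> B) -> (A=4 B=3 C=0)
  5. pour(A -> C) -> (A=0 B=3 C=4)
  6. fill(A) -> (A=4 B=3 C=4)
  7. pour(A -> B) -> (A=2 B=5 C=4)
  8. pour(B -> C) -> (A=2 B=0 C=9)
Reached target in 8 moves.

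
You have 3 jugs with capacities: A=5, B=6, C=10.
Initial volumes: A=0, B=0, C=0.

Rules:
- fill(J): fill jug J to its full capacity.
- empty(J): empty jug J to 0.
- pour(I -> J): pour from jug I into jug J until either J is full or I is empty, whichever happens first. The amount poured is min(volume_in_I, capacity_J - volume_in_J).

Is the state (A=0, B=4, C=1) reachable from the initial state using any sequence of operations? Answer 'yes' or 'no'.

Answer: yes

Derivation:
BFS from (A=0, B=0, C=0):
  1. fill(C) -> (A=0 B=0 C=10)
  2. pour(C -> B) -> (A=0 B=6 C=4)
  3. pour(B -> A) -> (A=5 B=1 C=4)
  4. empty(A) -> (A=0 B=1 C=4)
  5. pour(B -> A) -> (A=1 B=0 C=4)
  6. pour(C -> B) -> (A=1 B=4 C=0)
  7. pour(A -> C) -> (A=0 B=4 C=1)
Target reached → yes.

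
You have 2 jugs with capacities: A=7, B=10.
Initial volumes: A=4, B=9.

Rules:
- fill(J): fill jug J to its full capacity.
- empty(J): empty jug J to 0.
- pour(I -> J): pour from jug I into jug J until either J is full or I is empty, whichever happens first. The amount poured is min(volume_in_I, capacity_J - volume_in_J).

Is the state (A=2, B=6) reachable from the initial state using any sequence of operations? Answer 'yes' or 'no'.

Answer: no

Derivation:
BFS explored all 35 reachable states.
Reachable set includes: (0,0), (0,1), (0,2), (0,3), (0,4), (0,5), (0,6), (0,7), (0,8), (0,9), (0,10), (1,0) ...
Target (A=2, B=6) not in reachable set → no.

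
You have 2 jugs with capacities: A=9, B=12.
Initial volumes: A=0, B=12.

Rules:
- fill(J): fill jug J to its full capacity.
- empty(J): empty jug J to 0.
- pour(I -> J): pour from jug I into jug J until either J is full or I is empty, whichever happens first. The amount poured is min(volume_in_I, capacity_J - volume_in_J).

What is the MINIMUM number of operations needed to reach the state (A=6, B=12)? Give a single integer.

BFS from (A=0, B=12). One shortest path:
  1. fill(A) -> (A=9 B=12)
  2. empty(B) -> (A=9 B=0)
  3. pour(A -> B) -> (A=0 B=9)
  4. fill(A) -> (A=9 B=9)
  5. pour(A -> B) -> (A=6 B=12)
Reached target in 5 moves.

Answer: 5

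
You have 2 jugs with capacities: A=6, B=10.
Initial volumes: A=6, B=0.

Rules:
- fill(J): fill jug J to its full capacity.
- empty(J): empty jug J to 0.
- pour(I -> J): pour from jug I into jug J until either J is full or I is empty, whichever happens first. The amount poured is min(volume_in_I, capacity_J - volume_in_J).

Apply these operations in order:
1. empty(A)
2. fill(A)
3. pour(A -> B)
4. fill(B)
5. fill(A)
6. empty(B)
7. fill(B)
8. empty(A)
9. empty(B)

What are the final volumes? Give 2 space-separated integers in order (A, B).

Answer: 0 0

Derivation:
Step 1: empty(A) -> (A=0 B=0)
Step 2: fill(A) -> (A=6 B=0)
Step 3: pour(A -> B) -> (A=0 B=6)
Step 4: fill(B) -> (A=0 B=10)
Step 5: fill(A) -> (A=6 B=10)
Step 6: empty(B) -> (A=6 B=0)
Step 7: fill(B) -> (A=6 B=10)
Step 8: empty(A) -> (A=0 B=10)
Step 9: empty(B) -> (A=0 B=0)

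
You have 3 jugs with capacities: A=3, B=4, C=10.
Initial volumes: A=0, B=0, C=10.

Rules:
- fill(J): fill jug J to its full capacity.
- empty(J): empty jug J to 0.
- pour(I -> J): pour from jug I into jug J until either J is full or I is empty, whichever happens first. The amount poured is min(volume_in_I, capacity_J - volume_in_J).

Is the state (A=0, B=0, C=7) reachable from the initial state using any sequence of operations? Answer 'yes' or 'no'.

Answer: yes

Derivation:
BFS from (A=0, B=0, C=10):
  1. pour(C -> A) -> (A=3 B=0 C=7)
  2. empty(A) -> (A=0 B=0 C=7)
Target reached → yes.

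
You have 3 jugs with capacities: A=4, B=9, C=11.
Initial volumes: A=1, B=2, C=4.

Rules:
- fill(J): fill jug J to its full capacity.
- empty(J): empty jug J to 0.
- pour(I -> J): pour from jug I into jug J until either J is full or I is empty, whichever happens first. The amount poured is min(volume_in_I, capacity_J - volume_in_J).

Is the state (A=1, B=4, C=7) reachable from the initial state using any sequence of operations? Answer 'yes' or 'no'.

Answer: no

Derivation:
BFS explored all 361 reachable states.
Reachable set includes: (0,0,0), (0,0,1), (0,0,2), (0,0,3), (0,0,4), (0,0,5), (0,0,6), (0,0,7), (0,0,8), (0,0,9), (0,0,10), (0,0,11) ...
Target (A=1, B=4, C=7) not in reachable set → no.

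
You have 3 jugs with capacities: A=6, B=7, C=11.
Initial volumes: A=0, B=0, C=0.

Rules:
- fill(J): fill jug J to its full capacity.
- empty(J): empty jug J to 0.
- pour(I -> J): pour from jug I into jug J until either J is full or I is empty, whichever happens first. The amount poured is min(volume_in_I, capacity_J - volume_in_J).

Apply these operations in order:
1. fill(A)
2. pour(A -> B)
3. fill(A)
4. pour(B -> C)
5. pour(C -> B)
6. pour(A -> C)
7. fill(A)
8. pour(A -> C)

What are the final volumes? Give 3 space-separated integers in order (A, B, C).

Answer: 1 6 11

Derivation:
Step 1: fill(A) -> (A=6 B=0 C=0)
Step 2: pour(A -> B) -> (A=0 B=6 C=0)
Step 3: fill(A) -> (A=6 B=6 C=0)
Step 4: pour(B -> C) -> (A=6 B=0 C=6)
Step 5: pour(C -> B) -> (A=6 B=6 C=0)
Step 6: pour(A -> C) -> (A=0 B=6 C=6)
Step 7: fill(A) -> (A=6 B=6 C=6)
Step 8: pour(A -> C) -> (A=1 B=6 C=11)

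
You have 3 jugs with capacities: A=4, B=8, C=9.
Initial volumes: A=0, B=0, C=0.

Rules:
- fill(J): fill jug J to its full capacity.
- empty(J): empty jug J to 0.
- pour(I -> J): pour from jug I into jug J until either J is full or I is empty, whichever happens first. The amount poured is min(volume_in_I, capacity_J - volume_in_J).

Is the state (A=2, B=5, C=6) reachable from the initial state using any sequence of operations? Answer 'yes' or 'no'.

BFS explored all 282 reachable states.
Reachable set includes: (0,0,0), (0,0,1), (0,0,2), (0,0,3), (0,0,4), (0,0,5), (0,0,6), (0,0,7), (0,0,8), (0,0,9), (0,1,0), (0,1,1) ...
Target (A=2, B=5, C=6) not in reachable set → no.

Answer: no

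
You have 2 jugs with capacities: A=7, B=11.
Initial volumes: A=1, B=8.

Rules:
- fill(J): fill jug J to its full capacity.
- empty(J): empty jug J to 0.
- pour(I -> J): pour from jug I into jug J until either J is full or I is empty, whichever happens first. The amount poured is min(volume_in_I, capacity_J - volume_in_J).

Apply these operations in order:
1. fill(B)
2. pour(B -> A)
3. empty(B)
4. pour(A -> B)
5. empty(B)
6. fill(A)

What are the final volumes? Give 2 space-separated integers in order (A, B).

Step 1: fill(B) -> (A=1 B=11)
Step 2: pour(B -> A) -> (A=7 B=5)
Step 3: empty(B) -> (A=7 B=0)
Step 4: pour(A -> B) -> (A=0 B=7)
Step 5: empty(B) -> (A=0 B=0)
Step 6: fill(A) -> (A=7 B=0)

Answer: 7 0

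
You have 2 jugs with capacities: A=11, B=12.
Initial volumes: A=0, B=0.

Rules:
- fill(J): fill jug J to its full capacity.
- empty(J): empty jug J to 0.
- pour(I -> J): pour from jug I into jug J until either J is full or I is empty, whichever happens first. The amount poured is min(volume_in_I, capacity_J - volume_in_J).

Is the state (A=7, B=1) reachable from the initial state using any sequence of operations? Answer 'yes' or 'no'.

BFS explored all 46 reachable states.
Reachable set includes: (0,0), (0,1), (0,2), (0,3), (0,4), (0,5), (0,6), (0,7), (0,8), (0,9), (0,10), (0,11) ...
Target (A=7, B=1) not in reachable set → no.

Answer: no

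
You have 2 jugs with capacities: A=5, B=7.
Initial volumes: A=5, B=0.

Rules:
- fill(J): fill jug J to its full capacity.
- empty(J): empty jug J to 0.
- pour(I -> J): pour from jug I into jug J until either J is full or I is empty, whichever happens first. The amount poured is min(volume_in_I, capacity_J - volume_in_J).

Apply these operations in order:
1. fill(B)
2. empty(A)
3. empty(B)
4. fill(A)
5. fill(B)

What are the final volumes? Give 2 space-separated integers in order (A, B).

Answer: 5 7

Derivation:
Step 1: fill(B) -> (A=5 B=7)
Step 2: empty(A) -> (A=0 B=7)
Step 3: empty(B) -> (A=0 B=0)
Step 4: fill(A) -> (A=5 B=0)
Step 5: fill(B) -> (A=5 B=7)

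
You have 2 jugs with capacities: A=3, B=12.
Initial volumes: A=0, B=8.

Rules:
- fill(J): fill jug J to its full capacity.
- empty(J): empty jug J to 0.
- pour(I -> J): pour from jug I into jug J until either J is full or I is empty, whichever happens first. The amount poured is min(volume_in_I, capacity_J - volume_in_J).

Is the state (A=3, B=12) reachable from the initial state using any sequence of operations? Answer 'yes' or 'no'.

Answer: yes

Derivation:
BFS from (A=0, B=8):
  1. fill(A) -> (A=3 B=8)
  2. fill(B) -> (A=3 B=12)
Target reached → yes.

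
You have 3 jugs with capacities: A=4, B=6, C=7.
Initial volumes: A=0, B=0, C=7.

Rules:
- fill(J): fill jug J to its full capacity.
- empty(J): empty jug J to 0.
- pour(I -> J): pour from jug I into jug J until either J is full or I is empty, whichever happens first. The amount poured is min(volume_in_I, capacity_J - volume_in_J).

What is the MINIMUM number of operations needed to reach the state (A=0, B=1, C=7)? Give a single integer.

Answer: 4

Derivation:
BFS from (A=0, B=0, C=7). One shortest path:
  1. pour(C -> B) -> (A=0 B=6 C=1)
  2. empty(B) -> (A=0 B=0 C=1)
  3. pour(C -> B) -> (A=0 B=1 C=0)
  4. fill(C) -> (A=0 B=1 C=7)
Reached target in 4 moves.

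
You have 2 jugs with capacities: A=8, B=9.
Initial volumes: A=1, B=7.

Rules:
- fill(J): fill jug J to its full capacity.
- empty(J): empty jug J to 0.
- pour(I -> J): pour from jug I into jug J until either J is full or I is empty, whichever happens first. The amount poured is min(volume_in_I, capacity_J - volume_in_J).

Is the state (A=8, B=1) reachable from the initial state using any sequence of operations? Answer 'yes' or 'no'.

BFS from (A=1, B=7):
  1. empty(A) -> (A=0 B=7)
  2. fill(B) -> (A=0 B=9)
  3. pour(B -> A) -> (A=8 B=1)
Target reached → yes.

Answer: yes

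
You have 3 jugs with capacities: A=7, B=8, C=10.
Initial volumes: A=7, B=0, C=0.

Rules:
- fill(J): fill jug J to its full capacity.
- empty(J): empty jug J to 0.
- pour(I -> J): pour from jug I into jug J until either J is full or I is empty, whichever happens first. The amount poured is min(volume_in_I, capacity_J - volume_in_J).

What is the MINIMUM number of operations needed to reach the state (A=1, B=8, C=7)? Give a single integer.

BFS from (A=7, B=0, C=0). One shortest path:
  1. empty(A) -> (A=0 B=0 C=0)
  2. fill(B) -> (A=0 B=8 C=0)
  3. pour(B -> A) -> (A=7 B=1 C=0)
  4. pour(A -> C) -> (A=0 B=1 C=7)
  5. pour(B -> A) -> (A=1 B=0 C=7)
  6. fill(B) -> (A=1 B=8 C=7)
Reached target in 6 moves.

Answer: 6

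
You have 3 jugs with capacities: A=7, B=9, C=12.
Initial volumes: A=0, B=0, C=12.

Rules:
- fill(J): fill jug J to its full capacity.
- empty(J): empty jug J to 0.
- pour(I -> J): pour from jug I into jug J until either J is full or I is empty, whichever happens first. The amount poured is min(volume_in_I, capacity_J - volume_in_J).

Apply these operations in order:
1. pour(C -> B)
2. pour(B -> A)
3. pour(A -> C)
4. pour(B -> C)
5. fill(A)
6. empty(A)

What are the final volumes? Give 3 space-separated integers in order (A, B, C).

Answer: 0 0 12

Derivation:
Step 1: pour(C -> B) -> (A=0 B=9 C=3)
Step 2: pour(B -> A) -> (A=7 B=2 C=3)
Step 3: pour(A -> C) -> (A=0 B=2 C=10)
Step 4: pour(B -> C) -> (A=0 B=0 C=12)
Step 5: fill(A) -> (A=7 B=0 C=12)
Step 6: empty(A) -> (A=0 B=0 C=12)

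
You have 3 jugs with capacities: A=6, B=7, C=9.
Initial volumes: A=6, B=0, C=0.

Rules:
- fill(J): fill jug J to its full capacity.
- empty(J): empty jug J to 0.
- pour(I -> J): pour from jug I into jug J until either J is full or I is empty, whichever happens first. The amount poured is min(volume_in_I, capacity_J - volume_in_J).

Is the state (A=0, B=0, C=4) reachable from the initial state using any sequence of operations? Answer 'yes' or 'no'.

BFS from (A=6, B=0, C=0):
  1. fill(B) -> (A=6 B=7 C=0)
  2. pour(A -> C) -> (A=0 B=7 C=6)
  3. pour(B -> C) -> (A=0 B=4 C=9)
  4. empty(C) -> (A=0 B=4 C=0)
  5. pour(B -> C) -> (A=0 B=0 C=4)
Target reached → yes.

Answer: yes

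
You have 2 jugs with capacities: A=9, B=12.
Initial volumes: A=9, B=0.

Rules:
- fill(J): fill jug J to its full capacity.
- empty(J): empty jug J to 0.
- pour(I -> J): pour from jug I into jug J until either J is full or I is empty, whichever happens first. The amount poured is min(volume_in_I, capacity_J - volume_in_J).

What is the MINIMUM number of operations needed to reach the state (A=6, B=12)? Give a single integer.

Answer: 3

Derivation:
BFS from (A=9, B=0). One shortest path:
  1. pour(A -> B) -> (A=0 B=9)
  2. fill(A) -> (A=9 B=9)
  3. pour(A -> B) -> (A=6 B=12)
Reached target in 3 moves.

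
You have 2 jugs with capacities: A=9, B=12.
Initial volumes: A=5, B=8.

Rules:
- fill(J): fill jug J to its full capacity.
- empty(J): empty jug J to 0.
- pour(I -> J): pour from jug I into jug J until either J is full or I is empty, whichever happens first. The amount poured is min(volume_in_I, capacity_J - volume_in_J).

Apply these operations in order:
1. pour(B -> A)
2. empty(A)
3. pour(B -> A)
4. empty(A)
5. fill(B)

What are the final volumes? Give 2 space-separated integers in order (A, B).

Answer: 0 12

Derivation:
Step 1: pour(B -> A) -> (A=9 B=4)
Step 2: empty(A) -> (A=0 B=4)
Step 3: pour(B -> A) -> (A=4 B=0)
Step 4: empty(A) -> (A=0 B=0)
Step 5: fill(B) -> (A=0 B=12)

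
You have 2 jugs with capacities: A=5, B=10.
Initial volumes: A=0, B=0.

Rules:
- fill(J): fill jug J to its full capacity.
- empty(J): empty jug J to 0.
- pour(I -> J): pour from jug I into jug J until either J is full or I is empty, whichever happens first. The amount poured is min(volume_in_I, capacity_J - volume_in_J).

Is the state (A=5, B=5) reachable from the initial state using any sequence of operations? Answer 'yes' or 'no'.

Answer: yes

Derivation:
BFS from (A=0, B=0):
  1. fill(B) -> (A=0 B=10)
  2. pour(B -> A) -> (A=5 B=5)
Target reached → yes.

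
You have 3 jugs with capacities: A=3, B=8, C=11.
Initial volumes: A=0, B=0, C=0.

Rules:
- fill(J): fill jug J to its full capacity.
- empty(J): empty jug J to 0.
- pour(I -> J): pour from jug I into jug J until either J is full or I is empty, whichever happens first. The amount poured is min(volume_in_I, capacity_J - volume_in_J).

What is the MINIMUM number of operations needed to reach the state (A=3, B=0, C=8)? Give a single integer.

BFS from (A=0, B=0, C=0). One shortest path:
  1. fill(C) -> (A=0 B=0 C=11)
  2. pour(C -> A) -> (A=3 B=0 C=8)
Reached target in 2 moves.

Answer: 2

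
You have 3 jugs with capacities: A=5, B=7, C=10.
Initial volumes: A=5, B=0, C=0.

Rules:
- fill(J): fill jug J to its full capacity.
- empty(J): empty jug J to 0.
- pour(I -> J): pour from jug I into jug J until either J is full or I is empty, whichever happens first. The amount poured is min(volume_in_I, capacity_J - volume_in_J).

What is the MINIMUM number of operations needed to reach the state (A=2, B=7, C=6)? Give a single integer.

BFS from (A=5, B=0, C=0). One shortest path:
  1. fill(B) -> (A=5 B=7 C=0)
  2. pour(B -> C) -> (A=5 B=0 C=7)
  3. pour(A -> C) -> (A=2 B=0 C=10)
  4. pour(C -> B) -> (A=2 B=7 C=3)
  5. empty(B) -> (A=2 B=0 C=3)
  6. pour(C -> B) -> (A=2 B=3 C=0)
  7. fill(C) -> (A=2 B=3 C=10)
  8. pour(C -> B) -> (A=2 B=7 C=6)
Reached target in 8 moves.

Answer: 8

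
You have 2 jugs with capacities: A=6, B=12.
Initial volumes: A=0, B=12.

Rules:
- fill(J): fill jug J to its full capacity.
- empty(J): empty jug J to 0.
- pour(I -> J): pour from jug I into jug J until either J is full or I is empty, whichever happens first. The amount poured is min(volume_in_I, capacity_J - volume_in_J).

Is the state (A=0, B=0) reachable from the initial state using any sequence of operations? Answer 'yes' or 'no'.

BFS from (A=0, B=12):
  1. empty(B) -> (A=0 B=0)
Target reached → yes.

Answer: yes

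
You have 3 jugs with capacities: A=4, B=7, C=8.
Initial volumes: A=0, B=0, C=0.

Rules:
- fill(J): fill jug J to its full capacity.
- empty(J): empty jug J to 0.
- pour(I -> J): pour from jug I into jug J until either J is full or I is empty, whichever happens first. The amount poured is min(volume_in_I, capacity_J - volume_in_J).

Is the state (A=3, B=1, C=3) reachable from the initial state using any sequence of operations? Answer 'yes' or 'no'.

BFS explored all 234 reachable states.
Reachable set includes: (0,0,0), (0,0,1), (0,0,2), (0,0,3), (0,0,4), (0,0,5), (0,0,6), (0,0,7), (0,0,8), (0,1,0), (0,1,1), (0,1,2) ...
Target (A=3, B=1, C=3) not in reachable set → no.

Answer: no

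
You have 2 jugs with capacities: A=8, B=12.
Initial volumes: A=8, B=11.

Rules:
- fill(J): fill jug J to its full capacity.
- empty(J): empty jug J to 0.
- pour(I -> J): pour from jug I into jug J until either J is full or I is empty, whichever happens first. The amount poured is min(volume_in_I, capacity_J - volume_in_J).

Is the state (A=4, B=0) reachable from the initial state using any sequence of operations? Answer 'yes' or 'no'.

Answer: yes

Derivation:
BFS from (A=8, B=11):
  1. empty(A) -> (A=0 B=11)
  2. fill(B) -> (A=0 B=12)
  3. pour(B -> A) -> (A=8 B=4)
  4. empty(A) -> (A=0 B=4)
  5. pour(B -> A) -> (A=4 B=0)
Target reached → yes.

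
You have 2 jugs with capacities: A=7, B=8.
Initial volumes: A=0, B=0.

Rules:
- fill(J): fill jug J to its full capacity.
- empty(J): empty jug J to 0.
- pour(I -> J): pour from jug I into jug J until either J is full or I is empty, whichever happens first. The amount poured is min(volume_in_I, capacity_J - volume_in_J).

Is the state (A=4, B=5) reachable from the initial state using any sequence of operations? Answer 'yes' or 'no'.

Answer: no

Derivation:
BFS explored all 30 reachable states.
Reachable set includes: (0,0), (0,1), (0,2), (0,3), (0,4), (0,5), (0,6), (0,7), (0,8), (1,0), (1,8), (2,0) ...
Target (A=4, B=5) not in reachable set → no.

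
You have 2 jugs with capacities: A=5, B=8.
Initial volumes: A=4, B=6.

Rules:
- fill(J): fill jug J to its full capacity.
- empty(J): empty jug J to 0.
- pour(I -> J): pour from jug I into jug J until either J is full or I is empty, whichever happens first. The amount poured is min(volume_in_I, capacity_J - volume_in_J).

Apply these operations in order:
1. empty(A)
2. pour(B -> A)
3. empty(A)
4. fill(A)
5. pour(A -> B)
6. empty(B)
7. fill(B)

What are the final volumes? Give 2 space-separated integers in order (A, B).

Step 1: empty(A) -> (A=0 B=6)
Step 2: pour(B -> A) -> (A=5 B=1)
Step 3: empty(A) -> (A=0 B=1)
Step 4: fill(A) -> (A=5 B=1)
Step 5: pour(A -> B) -> (A=0 B=6)
Step 6: empty(B) -> (A=0 B=0)
Step 7: fill(B) -> (A=0 B=8)

Answer: 0 8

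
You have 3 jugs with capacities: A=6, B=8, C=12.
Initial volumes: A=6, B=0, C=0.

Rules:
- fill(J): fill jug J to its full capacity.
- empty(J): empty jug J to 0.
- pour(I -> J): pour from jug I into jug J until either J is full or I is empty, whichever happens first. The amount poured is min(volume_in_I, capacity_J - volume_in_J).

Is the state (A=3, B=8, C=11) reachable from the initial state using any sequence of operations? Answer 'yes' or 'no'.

Answer: no

Derivation:
BFS explored all 110 reachable states.
Reachable set includes: (0,0,0), (0,0,2), (0,0,4), (0,0,6), (0,0,8), (0,0,10), (0,0,12), (0,2,0), (0,2,2), (0,2,4), (0,2,6), (0,2,8) ...
Target (A=3, B=8, C=11) not in reachable set → no.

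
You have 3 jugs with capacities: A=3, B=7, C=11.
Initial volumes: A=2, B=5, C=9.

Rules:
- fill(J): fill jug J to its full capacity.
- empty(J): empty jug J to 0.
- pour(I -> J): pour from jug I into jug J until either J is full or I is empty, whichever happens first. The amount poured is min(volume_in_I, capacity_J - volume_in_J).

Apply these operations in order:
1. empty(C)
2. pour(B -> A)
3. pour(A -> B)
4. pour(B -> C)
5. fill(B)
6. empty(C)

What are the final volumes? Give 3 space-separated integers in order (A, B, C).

Answer: 0 7 0

Derivation:
Step 1: empty(C) -> (A=2 B=5 C=0)
Step 2: pour(B -> A) -> (A=3 B=4 C=0)
Step 3: pour(A -> B) -> (A=0 B=7 C=0)
Step 4: pour(B -> C) -> (A=0 B=0 C=7)
Step 5: fill(B) -> (A=0 B=7 C=7)
Step 6: empty(C) -> (A=0 B=7 C=0)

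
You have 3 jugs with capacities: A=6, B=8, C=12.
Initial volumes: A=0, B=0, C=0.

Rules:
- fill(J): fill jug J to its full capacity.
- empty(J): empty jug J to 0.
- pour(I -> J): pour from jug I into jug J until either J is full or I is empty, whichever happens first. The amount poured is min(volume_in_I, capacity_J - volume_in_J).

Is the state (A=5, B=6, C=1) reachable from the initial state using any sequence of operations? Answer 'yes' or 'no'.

BFS explored all 110 reachable states.
Reachable set includes: (0,0,0), (0,0,2), (0,0,4), (0,0,6), (0,0,8), (0,0,10), (0,0,12), (0,2,0), (0,2,2), (0,2,4), (0,2,6), (0,2,8) ...
Target (A=5, B=6, C=1) not in reachable set → no.

Answer: no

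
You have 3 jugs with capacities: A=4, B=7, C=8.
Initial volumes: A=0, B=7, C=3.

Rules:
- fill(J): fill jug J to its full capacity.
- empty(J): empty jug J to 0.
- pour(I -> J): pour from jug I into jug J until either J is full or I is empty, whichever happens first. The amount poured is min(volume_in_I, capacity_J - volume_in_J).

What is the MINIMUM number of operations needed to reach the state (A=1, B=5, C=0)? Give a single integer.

Answer: 6

Derivation:
BFS from (A=0, B=7, C=3). One shortest path:
  1. pour(B -> C) -> (A=0 B=2 C=8)
  2. pour(B -> A) -> (A=2 B=0 C=8)
  3. pour(C -> B) -> (A=2 B=7 C=1)
  4. pour(B -> A) -> (A=4 B=5 C=1)
  5. empty(A) -> (A=0 B=5 C=1)
  6. pour(C -> A) -> (A=1 B=5 C=0)
Reached target in 6 moves.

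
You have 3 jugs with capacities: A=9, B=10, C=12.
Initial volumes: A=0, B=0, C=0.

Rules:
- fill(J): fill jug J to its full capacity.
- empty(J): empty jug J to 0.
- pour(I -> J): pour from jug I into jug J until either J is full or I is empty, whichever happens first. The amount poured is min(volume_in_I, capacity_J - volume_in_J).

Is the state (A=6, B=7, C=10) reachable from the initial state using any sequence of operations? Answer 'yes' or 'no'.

BFS explored all 638 reachable states.
Reachable set includes: (0,0,0), (0,0,1), (0,0,2), (0,0,3), (0,0,4), (0,0,5), (0,0,6), (0,0,7), (0,0,8), (0,0,9), (0,0,10), (0,0,11) ...
Target (A=6, B=7, C=10) not in reachable set → no.

Answer: no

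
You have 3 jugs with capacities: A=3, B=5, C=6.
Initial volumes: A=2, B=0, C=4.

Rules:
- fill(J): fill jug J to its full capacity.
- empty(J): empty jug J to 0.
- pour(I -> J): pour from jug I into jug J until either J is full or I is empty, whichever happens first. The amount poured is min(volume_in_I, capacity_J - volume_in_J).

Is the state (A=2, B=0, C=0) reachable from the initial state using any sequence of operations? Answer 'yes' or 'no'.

Answer: yes

Derivation:
BFS from (A=2, B=0, C=4):
  1. empty(C) -> (A=2 B=0 C=0)
Target reached → yes.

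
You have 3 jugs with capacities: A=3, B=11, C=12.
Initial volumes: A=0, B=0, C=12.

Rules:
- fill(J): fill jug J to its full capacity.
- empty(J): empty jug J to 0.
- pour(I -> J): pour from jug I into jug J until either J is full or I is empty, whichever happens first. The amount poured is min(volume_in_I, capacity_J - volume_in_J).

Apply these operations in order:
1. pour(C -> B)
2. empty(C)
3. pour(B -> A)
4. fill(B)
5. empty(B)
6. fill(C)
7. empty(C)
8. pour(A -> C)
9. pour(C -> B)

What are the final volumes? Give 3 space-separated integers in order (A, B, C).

Answer: 0 3 0

Derivation:
Step 1: pour(C -> B) -> (A=0 B=11 C=1)
Step 2: empty(C) -> (A=0 B=11 C=0)
Step 3: pour(B -> A) -> (A=3 B=8 C=0)
Step 4: fill(B) -> (A=3 B=11 C=0)
Step 5: empty(B) -> (A=3 B=0 C=0)
Step 6: fill(C) -> (A=3 B=0 C=12)
Step 7: empty(C) -> (A=3 B=0 C=0)
Step 8: pour(A -> C) -> (A=0 B=0 C=3)
Step 9: pour(C -> B) -> (A=0 B=3 C=0)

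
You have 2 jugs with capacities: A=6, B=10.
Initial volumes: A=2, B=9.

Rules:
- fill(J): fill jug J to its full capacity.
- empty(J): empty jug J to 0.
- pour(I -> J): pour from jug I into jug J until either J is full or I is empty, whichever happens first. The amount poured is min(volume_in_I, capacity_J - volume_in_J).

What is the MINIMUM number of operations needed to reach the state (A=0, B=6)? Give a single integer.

Answer: 3

Derivation:
BFS from (A=2, B=9). One shortest path:
  1. fill(A) -> (A=6 B=9)
  2. empty(B) -> (A=6 B=0)
  3. pour(A -> B) -> (A=0 B=6)
Reached target in 3 moves.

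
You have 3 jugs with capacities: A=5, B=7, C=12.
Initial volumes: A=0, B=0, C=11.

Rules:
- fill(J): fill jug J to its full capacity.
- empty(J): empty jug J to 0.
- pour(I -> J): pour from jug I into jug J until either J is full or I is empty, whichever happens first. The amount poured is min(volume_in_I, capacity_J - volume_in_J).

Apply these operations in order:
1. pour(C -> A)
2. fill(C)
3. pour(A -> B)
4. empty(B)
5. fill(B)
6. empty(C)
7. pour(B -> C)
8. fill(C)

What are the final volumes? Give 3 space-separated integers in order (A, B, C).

Answer: 0 0 12

Derivation:
Step 1: pour(C -> A) -> (A=5 B=0 C=6)
Step 2: fill(C) -> (A=5 B=0 C=12)
Step 3: pour(A -> B) -> (A=0 B=5 C=12)
Step 4: empty(B) -> (A=0 B=0 C=12)
Step 5: fill(B) -> (A=0 B=7 C=12)
Step 6: empty(C) -> (A=0 B=7 C=0)
Step 7: pour(B -> C) -> (A=0 B=0 C=7)
Step 8: fill(C) -> (A=0 B=0 C=12)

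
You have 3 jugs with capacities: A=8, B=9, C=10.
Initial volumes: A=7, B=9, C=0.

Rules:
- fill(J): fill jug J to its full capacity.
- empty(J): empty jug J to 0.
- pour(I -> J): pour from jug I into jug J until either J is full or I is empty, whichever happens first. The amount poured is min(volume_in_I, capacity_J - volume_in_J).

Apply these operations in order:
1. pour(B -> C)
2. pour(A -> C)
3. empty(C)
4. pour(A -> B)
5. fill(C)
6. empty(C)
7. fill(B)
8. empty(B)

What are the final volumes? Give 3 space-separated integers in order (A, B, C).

Answer: 0 0 0

Derivation:
Step 1: pour(B -> C) -> (A=7 B=0 C=9)
Step 2: pour(A -> C) -> (A=6 B=0 C=10)
Step 3: empty(C) -> (A=6 B=0 C=0)
Step 4: pour(A -> B) -> (A=0 B=6 C=0)
Step 5: fill(C) -> (A=0 B=6 C=10)
Step 6: empty(C) -> (A=0 B=6 C=0)
Step 7: fill(B) -> (A=0 B=9 C=0)
Step 8: empty(B) -> (A=0 B=0 C=0)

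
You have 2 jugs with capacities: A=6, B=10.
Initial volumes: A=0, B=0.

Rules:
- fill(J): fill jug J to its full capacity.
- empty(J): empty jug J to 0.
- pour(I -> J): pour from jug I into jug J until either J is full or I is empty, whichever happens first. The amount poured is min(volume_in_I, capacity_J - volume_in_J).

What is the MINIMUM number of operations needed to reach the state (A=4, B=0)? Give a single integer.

BFS from (A=0, B=0). One shortest path:
  1. fill(B) -> (A=0 B=10)
  2. pour(B -> A) -> (A=6 B=4)
  3. empty(A) -> (A=0 B=4)
  4. pour(B -> A) -> (A=4 B=0)
Reached target in 4 moves.

Answer: 4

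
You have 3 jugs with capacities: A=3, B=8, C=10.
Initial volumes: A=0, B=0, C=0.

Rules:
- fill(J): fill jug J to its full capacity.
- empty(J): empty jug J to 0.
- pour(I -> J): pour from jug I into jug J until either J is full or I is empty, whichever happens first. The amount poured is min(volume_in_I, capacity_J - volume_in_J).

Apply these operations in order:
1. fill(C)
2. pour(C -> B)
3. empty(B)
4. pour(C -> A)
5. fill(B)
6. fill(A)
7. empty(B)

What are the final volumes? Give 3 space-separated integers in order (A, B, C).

Step 1: fill(C) -> (A=0 B=0 C=10)
Step 2: pour(C -> B) -> (A=0 B=8 C=2)
Step 3: empty(B) -> (A=0 B=0 C=2)
Step 4: pour(C -> A) -> (A=2 B=0 C=0)
Step 5: fill(B) -> (A=2 B=8 C=0)
Step 6: fill(A) -> (A=3 B=8 C=0)
Step 7: empty(B) -> (A=3 B=0 C=0)

Answer: 3 0 0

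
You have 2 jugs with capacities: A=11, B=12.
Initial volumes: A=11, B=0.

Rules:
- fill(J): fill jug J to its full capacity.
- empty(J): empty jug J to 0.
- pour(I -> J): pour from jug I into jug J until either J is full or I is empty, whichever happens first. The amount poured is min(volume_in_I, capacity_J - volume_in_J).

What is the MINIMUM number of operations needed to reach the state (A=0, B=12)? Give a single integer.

Answer: 2

Derivation:
BFS from (A=11, B=0). One shortest path:
  1. empty(A) -> (A=0 B=0)
  2. fill(B) -> (A=0 B=12)
Reached target in 2 moves.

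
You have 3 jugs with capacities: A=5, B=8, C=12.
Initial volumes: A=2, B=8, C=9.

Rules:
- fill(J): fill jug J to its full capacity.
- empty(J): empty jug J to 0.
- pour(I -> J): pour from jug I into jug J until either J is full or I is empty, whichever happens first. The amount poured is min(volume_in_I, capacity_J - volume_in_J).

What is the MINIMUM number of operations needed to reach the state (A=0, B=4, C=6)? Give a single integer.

Answer: 8

Derivation:
BFS from (A=2, B=8, C=9). One shortest path:
  1. empty(C) -> (A=2 B=8 C=0)
  2. pour(B -> C) -> (A=2 B=0 C=8)
  3. pour(A -> B) -> (A=0 B=2 C=8)
  4. fill(A) -> (A=5 B=2 C=8)
  5. pour(A -> C) -> (A=1 B=2 C=12)
  6. pour(C -> B) -> (A=1 B=8 C=6)
  7. pour(B -> A) -> (A=5 B=4 C=6)
  8. empty(A) -> (A=0 B=4 C=6)
Reached target in 8 moves.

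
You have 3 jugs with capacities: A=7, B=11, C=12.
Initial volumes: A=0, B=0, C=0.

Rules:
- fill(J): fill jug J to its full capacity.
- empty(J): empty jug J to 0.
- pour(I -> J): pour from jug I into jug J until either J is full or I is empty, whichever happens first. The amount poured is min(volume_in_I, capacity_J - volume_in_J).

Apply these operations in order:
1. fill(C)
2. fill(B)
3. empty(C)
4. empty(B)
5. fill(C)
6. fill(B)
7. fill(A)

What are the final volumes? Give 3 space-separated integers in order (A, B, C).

Step 1: fill(C) -> (A=0 B=0 C=12)
Step 2: fill(B) -> (A=0 B=11 C=12)
Step 3: empty(C) -> (A=0 B=11 C=0)
Step 4: empty(B) -> (A=0 B=0 C=0)
Step 5: fill(C) -> (A=0 B=0 C=12)
Step 6: fill(B) -> (A=0 B=11 C=12)
Step 7: fill(A) -> (A=7 B=11 C=12)

Answer: 7 11 12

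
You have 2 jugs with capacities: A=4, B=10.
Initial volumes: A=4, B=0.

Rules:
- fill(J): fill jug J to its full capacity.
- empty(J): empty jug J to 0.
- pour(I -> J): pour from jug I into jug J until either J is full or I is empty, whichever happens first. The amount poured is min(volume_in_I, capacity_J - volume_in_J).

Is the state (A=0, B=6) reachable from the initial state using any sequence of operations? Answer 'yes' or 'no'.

Answer: yes

Derivation:
BFS from (A=4, B=0):
  1. empty(A) -> (A=0 B=0)
  2. fill(B) -> (A=0 B=10)
  3. pour(B -> A) -> (A=4 B=6)
  4. empty(A) -> (A=0 B=6)
Target reached → yes.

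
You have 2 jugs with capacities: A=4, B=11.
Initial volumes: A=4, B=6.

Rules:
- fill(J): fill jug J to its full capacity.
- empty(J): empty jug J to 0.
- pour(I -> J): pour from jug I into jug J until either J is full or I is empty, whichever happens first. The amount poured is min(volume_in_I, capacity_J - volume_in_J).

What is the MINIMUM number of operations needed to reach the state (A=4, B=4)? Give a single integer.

BFS from (A=4, B=6). One shortest path:
  1. empty(B) -> (A=4 B=0)
  2. pour(A -> B) -> (A=0 B=4)
  3. fill(A) -> (A=4 B=4)
Reached target in 3 moves.

Answer: 3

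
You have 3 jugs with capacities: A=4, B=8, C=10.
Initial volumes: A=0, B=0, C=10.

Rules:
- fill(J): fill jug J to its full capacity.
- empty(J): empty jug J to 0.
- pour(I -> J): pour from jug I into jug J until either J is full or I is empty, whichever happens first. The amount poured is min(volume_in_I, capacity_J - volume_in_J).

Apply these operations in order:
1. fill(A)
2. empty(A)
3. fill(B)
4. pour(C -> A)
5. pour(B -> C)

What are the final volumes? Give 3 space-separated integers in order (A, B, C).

Step 1: fill(A) -> (A=4 B=0 C=10)
Step 2: empty(A) -> (A=0 B=0 C=10)
Step 3: fill(B) -> (A=0 B=8 C=10)
Step 4: pour(C -> A) -> (A=4 B=8 C=6)
Step 5: pour(B -> C) -> (A=4 B=4 C=10)

Answer: 4 4 10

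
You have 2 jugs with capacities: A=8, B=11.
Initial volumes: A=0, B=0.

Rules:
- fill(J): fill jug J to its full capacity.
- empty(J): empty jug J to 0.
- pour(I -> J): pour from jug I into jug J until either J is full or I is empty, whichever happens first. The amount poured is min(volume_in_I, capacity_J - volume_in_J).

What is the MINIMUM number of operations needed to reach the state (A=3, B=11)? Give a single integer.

Answer: 5

Derivation:
BFS from (A=0, B=0). One shortest path:
  1. fill(B) -> (A=0 B=11)
  2. pour(B -> A) -> (A=8 B=3)
  3. empty(A) -> (A=0 B=3)
  4. pour(B -> A) -> (A=3 B=0)
  5. fill(B) -> (A=3 B=11)
Reached target in 5 moves.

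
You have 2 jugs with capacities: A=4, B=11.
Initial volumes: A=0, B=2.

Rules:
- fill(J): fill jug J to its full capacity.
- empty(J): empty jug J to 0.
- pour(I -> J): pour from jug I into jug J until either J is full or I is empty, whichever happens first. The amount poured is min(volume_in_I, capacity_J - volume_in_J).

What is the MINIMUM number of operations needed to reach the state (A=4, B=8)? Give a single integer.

Answer: 6

Derivation:
BFS from (A=0, B=2). One shortest path:
  1. fill(A) -> (A=4 B=2)
  2. empty(B) -> (A=4 B=0)
  3. pour(A -> B) -> (A=0 B=4)
  4. fill(A) -> (A=4 B=4)
  5. pour(A -> B) -> (A=0 B=8)
  6. fill(A) -> (A=4 B=8)
Reached target in 6 moves.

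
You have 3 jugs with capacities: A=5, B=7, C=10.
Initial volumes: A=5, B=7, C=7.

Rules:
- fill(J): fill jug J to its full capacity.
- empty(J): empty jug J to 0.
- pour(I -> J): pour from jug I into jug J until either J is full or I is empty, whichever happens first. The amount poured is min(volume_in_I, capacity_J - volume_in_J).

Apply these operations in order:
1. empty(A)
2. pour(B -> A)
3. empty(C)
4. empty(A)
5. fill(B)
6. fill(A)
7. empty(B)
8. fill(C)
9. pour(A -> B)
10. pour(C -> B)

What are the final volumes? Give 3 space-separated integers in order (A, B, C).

Answer: 0 7 8

Derivation:
Step 1: empty(A) -> (A=0 B=7 C=7)
Step 2: pour(B -> A) -> (A=5 B=2 C=7)
Step 3: empty(C) -> (A=5 B=2 C=0)
Step 4: empty(A) -> (A=0 B=2 C=0)
Step 5: fill(B) -> (A=0 B=7 C=0)
Step 6: fill(A) -> (A=5 B=7 C=0)
Step 7: empty(B) -> (A=5 B=0 C=0)
Step 8: fill(C) -> (A=5 B=0 C=10)
Step 9: pour(A -> B) -> (A=0 B=5 C=10)
Step 10: pour(C -> B) -> (A=0 B=7 C=8)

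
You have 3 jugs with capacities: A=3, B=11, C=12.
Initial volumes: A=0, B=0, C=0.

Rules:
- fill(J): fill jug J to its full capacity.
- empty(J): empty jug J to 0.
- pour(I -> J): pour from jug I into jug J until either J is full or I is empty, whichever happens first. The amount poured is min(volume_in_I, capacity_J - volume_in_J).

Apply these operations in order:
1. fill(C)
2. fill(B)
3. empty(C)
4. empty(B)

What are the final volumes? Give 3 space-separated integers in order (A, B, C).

Answer: 0 0 0

Derivation:
Step 1: fill(C) -> (A=0 B=0 C=12)
Step 2: fill(B) -> (A=0 B=11 C=12)
Step 3: empty(C) -> (A=0 B=11 C=0)
Step 4: empty(B) -> (A=0 B=0 C=0)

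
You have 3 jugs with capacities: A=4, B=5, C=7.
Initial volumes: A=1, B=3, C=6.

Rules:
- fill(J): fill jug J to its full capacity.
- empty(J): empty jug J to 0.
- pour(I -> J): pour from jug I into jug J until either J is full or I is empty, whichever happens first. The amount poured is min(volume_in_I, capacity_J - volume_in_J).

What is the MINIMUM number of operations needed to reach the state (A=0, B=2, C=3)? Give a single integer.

Answer: 4

Derivation:
BFS from (A=1, B=3, C=6). One shortest path:
  1. empty(A) -> (A=0 B=3 C=6)
  2. pour(B -> C) -> (A=0 B=2 C=7)
  3. pour(C -> A) -> (A=4 B=2 C=3)
  4. empty(A) -> (A=0 B=2 C=3)
Reached target in 4 moves.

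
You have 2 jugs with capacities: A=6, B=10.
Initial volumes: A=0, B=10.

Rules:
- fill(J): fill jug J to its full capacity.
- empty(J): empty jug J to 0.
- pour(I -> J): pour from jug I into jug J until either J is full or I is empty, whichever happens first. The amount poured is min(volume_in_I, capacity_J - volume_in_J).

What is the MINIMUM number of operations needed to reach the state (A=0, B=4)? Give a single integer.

BFS from (A=0, B=10). One shortest path:
  1. pour(B -> A) -> (A=6 B=4)
  2. empty(A) -> (A=0 B=4)
Reached target in 2 moves.

Answer: 2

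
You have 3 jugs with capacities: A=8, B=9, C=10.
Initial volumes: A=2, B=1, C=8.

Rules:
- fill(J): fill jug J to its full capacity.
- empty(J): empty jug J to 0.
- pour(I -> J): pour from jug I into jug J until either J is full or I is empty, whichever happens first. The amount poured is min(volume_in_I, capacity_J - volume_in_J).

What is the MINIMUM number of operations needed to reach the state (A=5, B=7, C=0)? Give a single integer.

Answer: 6

Derivation:
BFS from (A=2, B=1, C=8). One shortest path:
  1. pour(B -> A) -> (A=3 B=0 C=8)
  2. fill(B) -> (A=3 B=9 C=8)
  3. pour(B -> C) -> (A=3 B=7 C=10)
  4. pour(C -> A) -> (A=8 B=7 C=5)
  5. empty(A) -> (A=0 B=7 C=5)
  6. pour(C -> A) -> (A=5 B=7 C=0)
Reached target in 6 moves.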